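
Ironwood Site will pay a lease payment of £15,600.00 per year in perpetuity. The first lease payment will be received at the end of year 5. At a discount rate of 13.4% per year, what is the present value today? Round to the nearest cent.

£70399.18

Value at end of year 4: C / r = £15,600.00 / 0.134 = £116,417.9104
Discount to today: PV = £116,417.9104 / (1 + 0.134)^4 = £116,417.9104 / 1.653683 = £70,399.18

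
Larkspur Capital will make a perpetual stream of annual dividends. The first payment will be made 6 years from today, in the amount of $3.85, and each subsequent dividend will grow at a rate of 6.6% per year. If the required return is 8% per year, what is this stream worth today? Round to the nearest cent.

$187.16

Value at end of year 5: C₁ / (r − g) = $3.85 / (0.08 − 0.066) = $275.0000
Discount to today: PV = $275.0000 / (1 + 0.08)^5 = $275.0000 / 1.469328 = $187.16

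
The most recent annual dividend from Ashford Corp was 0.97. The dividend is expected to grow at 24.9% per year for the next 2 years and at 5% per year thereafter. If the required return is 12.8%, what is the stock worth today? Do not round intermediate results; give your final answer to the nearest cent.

18.27

D_1 = 1.21153
D_2 = 1.51320
Terminal value at year 2: TV = D_2×(1+g_2)/(r−g_2) = 1.58886/0.078 = 20.37001
P_0 = D_1/(1+r)^1 + D_2/(1+r)^2 + TV/(1+r)^2
    = 1.07405 + 1.18926 + 16.00933 = 18.27264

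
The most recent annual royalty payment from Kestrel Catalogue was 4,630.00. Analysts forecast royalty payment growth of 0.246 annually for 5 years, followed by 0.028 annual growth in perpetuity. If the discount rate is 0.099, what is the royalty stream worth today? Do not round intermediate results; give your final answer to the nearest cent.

D_1 = 5768.98000
D_2 = 7188.14908
D_3 = 8956.43375
D_4 = 11159.71646
D_5 = 13905.00671
Terminal value at year 5: TV = D_5×(1+g_2)/(r−g_2) = 14294.34689/0.071 = 201328.82948
P_0 = D_1/(1+r)^1 + D_2/(1+r)^2 + D_3/(1+r)^3 + D_4/(1+r)^4 + D_5/(1+r)^5 + TV/(1+r)^5
    = 5249.29936 + 5951.43495 + 6747.48675 + 7650.01683 + 8673.26749 + 125579.14055 = 159850.64593

159850.65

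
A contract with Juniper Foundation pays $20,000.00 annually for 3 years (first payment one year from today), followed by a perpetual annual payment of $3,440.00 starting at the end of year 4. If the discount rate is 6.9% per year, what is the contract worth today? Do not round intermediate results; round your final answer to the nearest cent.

$93393.27

PV of 3-year annuity: $20,000.00 × [1 − (1+0.069)^−3] / 0.069 = 52582.36315
Perpetuity value at year 3: $3,440.00 / 0.069 = 49855.07246
PV of perpetuity: 49855.07246 / (1+0.069)^3 = 40810.90600
Total PV = 52582.36315 + 40810.90600 = 93393.26916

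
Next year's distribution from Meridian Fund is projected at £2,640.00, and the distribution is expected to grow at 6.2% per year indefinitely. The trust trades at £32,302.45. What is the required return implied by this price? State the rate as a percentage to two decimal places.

P = D₁/(r − g) ⇒ r = D₁/P + g = £2,640.0000/£32,302.45 + 0.062 = 0.081728 + 0.062 = 0.143728

14.37%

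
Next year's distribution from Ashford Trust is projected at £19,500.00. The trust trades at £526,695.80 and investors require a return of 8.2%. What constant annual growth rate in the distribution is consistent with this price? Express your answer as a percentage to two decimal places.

P = D₁/(r−g) ⇒ g = r − D₁/P = 0.082 − £19,500.00/£526,695.80 = 0.044977

4.50%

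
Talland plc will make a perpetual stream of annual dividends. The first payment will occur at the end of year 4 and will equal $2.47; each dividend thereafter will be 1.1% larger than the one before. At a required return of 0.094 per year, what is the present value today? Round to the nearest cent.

Value at end of year 3: C₁ / (r − g) = $2.47 / (0.094 − 0.011) = $29.7590
Discount to today: PV = $29.7590 / (1 + 0.094)^3 = $29.7590 / 1.309339 = $22.73

$22.73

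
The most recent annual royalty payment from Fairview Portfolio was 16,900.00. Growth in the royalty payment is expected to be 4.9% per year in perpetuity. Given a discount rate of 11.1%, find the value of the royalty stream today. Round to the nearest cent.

D₁ = D₀ × (1 + g) = 16,900.00 × 1.049 = 17,728.1000
Growing perpetuity: P = D₁ / (r − g) = 17,728.1000 / (0.111 − 0.049) = 285,937.10

285937.10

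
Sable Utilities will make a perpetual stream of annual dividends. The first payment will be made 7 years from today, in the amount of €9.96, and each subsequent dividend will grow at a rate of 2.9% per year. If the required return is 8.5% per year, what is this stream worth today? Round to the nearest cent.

€109.02

Value at end of year 6: C₁ / (r − g) = €9.96 / (0.085 − 0.029) = €177.8571
Discount to today: PV = €177.8571 / (1 + 0.085)^6 = €177.8571 / 1.631468 = €109.02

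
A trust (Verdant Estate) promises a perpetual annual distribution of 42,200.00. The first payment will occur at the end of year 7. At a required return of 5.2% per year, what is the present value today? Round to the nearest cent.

Value at end of year 6: C / r = 42,200.00 / 0.052 = 811,538.4615
Discount to today: PV = 811,538.4615 / (1 + 0.052)^6 = 811,538.4615 / 1.355484 = 598,707.46

598707.46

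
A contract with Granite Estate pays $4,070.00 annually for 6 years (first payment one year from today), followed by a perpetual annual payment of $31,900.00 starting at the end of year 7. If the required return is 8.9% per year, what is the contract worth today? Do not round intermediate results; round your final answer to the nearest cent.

$233210.76

PV of 6-year annuity: $4,070.00 × [1 − (1+0.089)^−6] / 0.089 = 18312.25173
Perpetuity value at year 6: $31,900.00 / 0.089 = 358426.96629
PV of perpetuity: 358426.96629 / (1+0.089)^6 = 214898.50681
Total PV = 18312.25173 + 214898.50681 = 233210.75854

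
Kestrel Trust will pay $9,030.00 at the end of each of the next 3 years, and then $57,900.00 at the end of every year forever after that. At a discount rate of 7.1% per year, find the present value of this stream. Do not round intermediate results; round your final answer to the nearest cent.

PV of 3-year annuity: $9,030.00 × [1 − (1+0.071)^−3] / 0.071 = 23654.34413
Perpetuity value at year 3: $57,900.00 / 0.071 = 815492.95775
PV of perpetuity: 815492.95775 / (1+0.071)^3 = 663822.24619
Total PV = 23654.34413 + 663822.24619 = 687476.59033

$687476.59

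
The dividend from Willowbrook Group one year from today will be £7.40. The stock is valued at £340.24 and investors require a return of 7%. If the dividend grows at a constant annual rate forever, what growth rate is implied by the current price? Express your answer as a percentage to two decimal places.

4.83%

P = D₁/(r−g) ⇒ g = r − D₁/P = 0.07 − £7.40/£340.24 = 0.048251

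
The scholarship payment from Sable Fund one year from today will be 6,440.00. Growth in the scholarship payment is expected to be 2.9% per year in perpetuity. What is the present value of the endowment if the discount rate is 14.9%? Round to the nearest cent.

Growing perpetuity: P = D₁ / (r − g) = 6,440.0000 / (0.149 − 0.029) = 53,666.67

53666.67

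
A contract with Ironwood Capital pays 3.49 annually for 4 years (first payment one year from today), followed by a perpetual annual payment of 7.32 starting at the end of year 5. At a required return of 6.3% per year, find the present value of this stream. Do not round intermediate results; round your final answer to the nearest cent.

PV of 4-year annuity: 3.49 × [1 − (1+0.063)^−4] / 0.063 = 12.01060
Perpetuity value at year 4: 7.32 / 0.063 = 116.19048
PV of perpetuity: 116.19048 / (1+0.063)^4 = 90.99918
Total PV = 12.01060 + 90.99918 = 103.00978

103.01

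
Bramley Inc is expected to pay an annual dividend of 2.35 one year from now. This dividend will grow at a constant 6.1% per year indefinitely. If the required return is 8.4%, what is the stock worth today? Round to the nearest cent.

102.17

Growing perpetuity: P = D₁ / (r − g) = 2.3500 / (0.084 − 0.061) = 102.17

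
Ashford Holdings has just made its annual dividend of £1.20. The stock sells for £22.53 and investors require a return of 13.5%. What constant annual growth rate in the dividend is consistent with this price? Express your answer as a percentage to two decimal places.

7.76%

P = D₀(1+g)/(r−g) ⇒ P(r−g) = D₀(1+g) ⇒ g(P+D₀) = P·r − D₀
g = (P·r − D₀)/(P + D₀) = (£22.53×0.135 − £1.20) / (£22.53 + £1.20) = 0.077604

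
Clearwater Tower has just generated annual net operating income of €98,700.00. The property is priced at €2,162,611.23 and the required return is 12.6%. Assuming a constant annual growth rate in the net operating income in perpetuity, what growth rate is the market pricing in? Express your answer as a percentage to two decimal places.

7.69%

P = D₀(1+g)/(r−g) ⇒ P(r−g) = D₀(1+g) ⇒ g(P+D₀) = P·r − D₀
g = (P·r − D₀)/(P + D₀) = (€2,162,611.23×0.126 − €98,700.00) / (€2,162,611.23 + €98,700.00) = 0.076853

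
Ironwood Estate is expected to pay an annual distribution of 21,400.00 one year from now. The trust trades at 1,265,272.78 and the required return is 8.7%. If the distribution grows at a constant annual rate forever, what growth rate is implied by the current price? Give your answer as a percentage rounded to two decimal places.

7.01%

P = D₁/(r−g) ⇒ g = r − D₁/P = 0.087 − 21,400.00/1,265,272.78 = 0.070087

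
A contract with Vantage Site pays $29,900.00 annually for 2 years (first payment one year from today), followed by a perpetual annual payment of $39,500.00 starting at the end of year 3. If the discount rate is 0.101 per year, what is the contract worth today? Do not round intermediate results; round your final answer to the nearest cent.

PV of 2-year annuity: $29,900.00 × [1 − (1+0.101)^−2] / 0.101 = 51823.00625
Perpetuity value at year 2: $39,500.00 / 0.101 = 391089.10891
PV of perpetuity: 391089.10891 / (1+0.101)^2 = 322627.27791
Total PV = 51823.00625 + 322627.27791 = 374450.28416

$374450.28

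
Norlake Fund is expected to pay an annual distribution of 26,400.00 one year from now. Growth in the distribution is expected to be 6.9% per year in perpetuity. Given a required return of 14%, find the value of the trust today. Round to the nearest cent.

Growing perpetuity: P = D₁ / (r − g) = 26,400.0000 / (0.14 − 0.069) = 371,830.99

371830.99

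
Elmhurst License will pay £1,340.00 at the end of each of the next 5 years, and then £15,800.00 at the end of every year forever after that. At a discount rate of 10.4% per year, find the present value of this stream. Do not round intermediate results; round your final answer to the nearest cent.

£97663.87

PV of 5-year annuity: £1,340.00 × [1 − (1+0.104)^−5] / 0.104 = 5028.17007
Perpetuity value at year 5: £15,800.00 / 0.104 = 151923.07692
PV of perpetuity: 151923.07692 / (1+0.104)^5 = 92635.69853
Total PV = 5028.17007 + 92635.69853 = 97663.86859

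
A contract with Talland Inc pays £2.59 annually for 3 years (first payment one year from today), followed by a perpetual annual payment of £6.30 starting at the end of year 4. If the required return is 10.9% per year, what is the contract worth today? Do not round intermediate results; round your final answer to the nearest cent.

PV of 3-year annuity: £2.59 × [1 − (1+0.109)^−3] / 0.109 = 6.34025
Perpetuity value at year 3: £6.30 / 0.109 = 57.79817
PV of perpetuity: 57.79817 / (1+0.109)^3 = 42.37595
Total PV = 6.34025 + 42.37595 = 48.71619

£48.72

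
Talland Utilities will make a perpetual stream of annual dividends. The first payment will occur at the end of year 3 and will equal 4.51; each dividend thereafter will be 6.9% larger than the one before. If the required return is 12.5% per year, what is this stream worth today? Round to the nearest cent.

Value at end of year 2: C₁ / (r − g) = 4.51 / (0.125 − 0.069) = 80.5357
Discount to today: PV = 80.5357 / (1 + 0.125)^2 = 80.5357 / 1.265625 = 63.63

63.63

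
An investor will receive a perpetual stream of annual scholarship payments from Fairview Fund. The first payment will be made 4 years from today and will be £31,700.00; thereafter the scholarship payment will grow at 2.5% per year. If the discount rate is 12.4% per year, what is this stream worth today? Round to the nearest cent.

£225488.88

Value at end of year 3: C₁ / (r − g) = £31,700.00 / (0.124 − 0.025) = £320,202.0202
Discount to today: PV = £320,202.0202 / (1 + 0.124)^3 = £320,202.0202 / 1.420035 = £225,488.88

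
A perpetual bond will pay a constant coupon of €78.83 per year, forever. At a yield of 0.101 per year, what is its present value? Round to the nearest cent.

€780.50

Level perpetuity: PV = C / r = €78.83 / 0.101 = €780.50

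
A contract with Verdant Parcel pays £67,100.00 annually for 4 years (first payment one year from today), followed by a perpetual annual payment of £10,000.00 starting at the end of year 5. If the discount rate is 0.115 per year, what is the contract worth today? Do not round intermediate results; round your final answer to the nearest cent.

£262231.47

PV of 4-year annuity: £67,100.00 × [1 − (1+0.115)^−4] / 0.115 = 205971.08594
Perpetuity value at year 4: £10,000.00 / 0.115 = 86956.52174
PV of perpetuity: 86956.52174 / (1+0.115)^4 = 56260.38375
Total PV = 205971.08594 + 56260.38375 = 262231.46968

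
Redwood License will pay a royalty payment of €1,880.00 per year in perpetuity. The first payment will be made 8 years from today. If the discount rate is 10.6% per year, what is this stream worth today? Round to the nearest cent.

€8761.25

Value at end of year 7: C / r = €1,880.00 / 0.106 = €17,735.8491
Discount to today: PV = €17,735.8491 / (1 + 0.106)^7 = €17,735.8491 / 2.024351 = €8,761.25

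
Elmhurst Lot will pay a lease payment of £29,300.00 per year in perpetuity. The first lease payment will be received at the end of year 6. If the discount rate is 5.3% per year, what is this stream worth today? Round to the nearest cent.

Value at end of year 5: C / r = £29,300.00 / 0.053 = £552,830.1887
Discount to today: PV = £552,830.1887 / (1 + 0.053)^5 = £552,830.1887 / 1.294619 = £427,021.65

£427021.65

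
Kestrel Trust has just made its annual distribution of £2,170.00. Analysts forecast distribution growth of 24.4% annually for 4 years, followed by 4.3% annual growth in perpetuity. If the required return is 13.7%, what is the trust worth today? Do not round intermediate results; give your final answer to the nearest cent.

D_1 = 2699.48000
D_2 = 3358.15312
D_3 = 4177.54248
D_4 = 5196.86285
Terminal value at year 4: TV = D_4×(1+g_2)/(r−g_2) = 5420.32795/0.094 = 57663.06329
P_0 = D_1/(1+r)^1 + D_2/(1+r)^2 + D_3/(1+r)^3 + D_4/(1+r)^4 + TV/(1+r)^4
    = 2374.21284 + 2597.64360 + 2842.10083 + 3109.56326 + 34502.92001 = 45426.44054

£45426.44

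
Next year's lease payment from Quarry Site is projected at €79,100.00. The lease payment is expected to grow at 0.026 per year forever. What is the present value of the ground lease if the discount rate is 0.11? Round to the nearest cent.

€941666.67

Growing perpetuity: P = D₁ / (r − g) = €79,100.0000 / (0.11 − 0.026) = €941,666.67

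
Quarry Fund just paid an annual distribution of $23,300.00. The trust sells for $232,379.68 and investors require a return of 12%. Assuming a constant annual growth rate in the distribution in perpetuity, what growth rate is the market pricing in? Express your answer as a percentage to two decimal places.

1.79%

P = D₀(1+g)/(r−g) ⇒ P(r−g) = D₀(1+g) ⇒ g(P+D₀) = P·r − D₀
g = (P·r − D₀)/(P + D₀) = ($232,379.68×0.12 − $23,300.00) / ($232,379.68 + $23,300.00) = 0.017935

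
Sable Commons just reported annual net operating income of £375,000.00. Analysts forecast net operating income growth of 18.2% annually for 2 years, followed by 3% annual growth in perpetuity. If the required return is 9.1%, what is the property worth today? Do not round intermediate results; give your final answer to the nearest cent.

D_1 = 443250.00000
D_2 = 523921.50000
Terminal value at year 2: TV = D_2×(1+g_2)/(r−g_2) = 539639.14500/0.061 = 8846543.36066
P_0 = D_1/(1+r)^1 + D_2/(1+r)^2 + TV/(1+r)^2
    = 406278.64345 + 440166.22966 + 7432315.02532 = 8278759.89842

£8278759.90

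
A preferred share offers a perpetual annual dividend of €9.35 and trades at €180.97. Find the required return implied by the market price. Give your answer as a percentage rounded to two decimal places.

5.17%

P = C/r ⇒ r = C/P = €9.35/€180.97 = 0.051666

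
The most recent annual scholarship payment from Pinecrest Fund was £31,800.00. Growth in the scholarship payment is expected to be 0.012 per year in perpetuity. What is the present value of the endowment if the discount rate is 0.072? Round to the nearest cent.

£536360.00

D₁ = D₀ × (1 + g) = £31,800.00 × 1.012 = £32,181.6000
Growing perpetuity: P = D₁ / (r − g) = £32,181.6000 / (0.072 − 0.012) = £536,360.00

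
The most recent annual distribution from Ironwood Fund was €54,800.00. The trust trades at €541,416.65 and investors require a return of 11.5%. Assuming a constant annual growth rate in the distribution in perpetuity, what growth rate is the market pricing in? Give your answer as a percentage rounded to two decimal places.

1.25%

P = D₀(1+g)/(r−g) ⇒ P(r−g) = D₀(1+g) ⇒ g(P+D₀) = P·r − D₀
g = (P·r − D₀)/(P + D₀) = (€541,416.65×0.115 − €54,800.00) / (€541,416.65 + €54,800.00) = 0.012517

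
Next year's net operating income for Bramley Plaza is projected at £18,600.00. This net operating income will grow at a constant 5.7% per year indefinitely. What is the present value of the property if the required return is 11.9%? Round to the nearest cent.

£300000.00

Growing perpetuity: P = D₁ / (r − g) = £18,600.0000 / (0.119 − 0.057) = £300,000.00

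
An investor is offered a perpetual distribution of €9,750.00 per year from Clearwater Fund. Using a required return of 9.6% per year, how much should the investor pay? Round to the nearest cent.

Level perpetuity: PV = C / r = €9,750.00 / 0.096 = €101,562.50

€101562.50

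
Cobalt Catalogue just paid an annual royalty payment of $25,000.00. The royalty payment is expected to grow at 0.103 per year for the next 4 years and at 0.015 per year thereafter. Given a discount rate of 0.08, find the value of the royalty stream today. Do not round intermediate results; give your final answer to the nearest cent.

D_1 = 27575.00000
D_2 = 30415.22500
D_3 = 33547.99318
D_4 = 37003.43647
Terminal value at year 4: TV = D_4×(1+g_2)/(r−g_2) = 37558.48802/0.065 = 577822.89260
P_0 = D_1/(1+r)^1 + D_2/(1+r)^2 + D_3/(1+r)^3 + D_4/(1+r)^4 + TV/(1+r)^4
    = 25532.40741 + 26076.15312 + 26631.47860 + 27198.63046 + 424717.07569 = 530155.74529

$530155.75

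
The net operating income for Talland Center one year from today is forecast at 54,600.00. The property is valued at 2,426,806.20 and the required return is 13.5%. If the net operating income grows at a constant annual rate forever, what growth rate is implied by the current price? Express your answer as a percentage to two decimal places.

11.25%

P = D₁/(r−g) ⇒ g = r − D₁/P = 0.135 − 54,600.00/2,426,806.20 = 0.112501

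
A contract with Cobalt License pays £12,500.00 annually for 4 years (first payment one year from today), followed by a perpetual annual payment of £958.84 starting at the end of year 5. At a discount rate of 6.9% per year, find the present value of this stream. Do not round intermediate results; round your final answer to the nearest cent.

£53076.99

PV of 4-year annuity: £12,500.00 × [1 − (1+0.069)^−4] / 0.069 = 42435.89988
Perpetuity value at year 4: £958.84 / 0.069 = 13896.23188
PV of perpetuity: 13896.23188 / (1+0.069)^4 = 10641.09282
Total PV = 42435.89988 + 10641.09282 = 53076.99270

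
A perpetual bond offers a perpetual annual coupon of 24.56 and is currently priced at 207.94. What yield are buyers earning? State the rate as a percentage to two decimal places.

P = C/r ⇒ r = C/P = 24.56/207.94 = 0.118111

11.81%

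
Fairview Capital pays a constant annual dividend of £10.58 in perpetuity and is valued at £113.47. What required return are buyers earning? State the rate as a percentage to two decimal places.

9.32%

P = C/r ⇒ r = C/P = £10.58/£113.47 = 0.093241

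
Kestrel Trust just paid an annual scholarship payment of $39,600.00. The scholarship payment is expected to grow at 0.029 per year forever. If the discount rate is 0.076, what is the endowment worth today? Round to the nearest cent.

D₁ = D₀ × (1 + g) = $39,600.00 × 1.029 = $40,748.4000
Growing perpetuity: P = D₁ / (r − g) = $40,748.4000 / (0.076 − 0.029) = $866,987.23

$866987.23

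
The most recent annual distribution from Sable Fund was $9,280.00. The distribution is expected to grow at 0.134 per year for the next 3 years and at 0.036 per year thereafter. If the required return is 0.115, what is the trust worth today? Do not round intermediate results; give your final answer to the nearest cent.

D_1 = 10523.52000
D_2 = 11933.67168
D_3 = 13532.78369
Terminal value at year 3: TV = D_3×(1+g_2)/(r−g_2) = 14019.96390/0.079 = 177467.89744
P_0 = D_1/(1+r)^1 + D_2/(1+r)^2 + D_3/(1+r)^3 + TV/(1+r)^3
    = 9438.13453 + 9598.96373 + 9762.53351 + 128025.12303 = 156824.75480

$156824.75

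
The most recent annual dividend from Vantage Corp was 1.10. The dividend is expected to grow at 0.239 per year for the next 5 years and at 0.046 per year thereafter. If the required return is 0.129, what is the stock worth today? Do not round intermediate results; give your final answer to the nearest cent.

29.40

D_1 = 1.36290
D_2 = 1.68863
D_3 = 2.09222
D_4 = 2.59226
D_5 = 3.21181
Terminal value at year 5: TV = D_5×(1+g_2)/(r−g_2) = 3.35955/0.083 = 40.47649
P_0 = D_1/(1+r)^1 + D_2/(1+r)^2 + D_3/(1+r)^3 + D_4/(1+r)^4 + D_5/(1+r)^5 + TV/(1+r)^5
    = 1.20717 + 1.32479 + 1.45387 + 1.59552 + 1.75097 + 22.06648 = 29.39881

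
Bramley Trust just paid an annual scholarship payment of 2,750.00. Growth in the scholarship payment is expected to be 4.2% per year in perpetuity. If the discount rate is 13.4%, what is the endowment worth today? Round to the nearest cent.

D₁ = D₀ × (1 + g) = 2,750.00 × 1.042 = 2,865.5000
Growing perpetuity: P = D₁ / (r − g) = 2,865.5000 / (0.134 − 0.042) = 31,146.74

31146.74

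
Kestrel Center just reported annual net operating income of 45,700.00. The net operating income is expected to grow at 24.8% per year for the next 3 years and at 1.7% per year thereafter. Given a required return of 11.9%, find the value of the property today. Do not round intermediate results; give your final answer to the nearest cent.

803316.41

D_1 = 57033.60000
D_2 = 71177.93280
D_3 = 88830.06013
Terminal value at year 3: TV = D_3×(1+g_2)/(r−g_2) = 90340.17116/0.102 = 885687.95252
P_0 = D_1/(1+r)^1 + D_2/(1+r)^2 + D_3/(1+r)^3 + TV/(1+r)^3
    = 50968.36461 + 56844.07420 + 63397.14442 + 632106.82232 = 803316.40555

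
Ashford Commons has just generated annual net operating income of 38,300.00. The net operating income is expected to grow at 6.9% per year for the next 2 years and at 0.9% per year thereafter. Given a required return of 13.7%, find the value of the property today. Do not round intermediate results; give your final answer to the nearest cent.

336744.26

D_1 = 40942.70000
D_2 = 43767.74630
Terminal value at year 2: TV = D_2×(1+g_2)/(r−g_2) = 44161.65602/0.128 = 345012.93763
P_0 = D_1/(1+r)^1 + D_2/(1+r)^2 + TV/(1+r)^2
    = 36009.41073 + 33855.81361 + 266879.03069 = 336744.25503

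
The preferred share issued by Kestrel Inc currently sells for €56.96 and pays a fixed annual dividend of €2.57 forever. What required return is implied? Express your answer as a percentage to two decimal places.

P = C/r ⇒ r = C/P = €2.57/€56.96 = 0.045119

4.51%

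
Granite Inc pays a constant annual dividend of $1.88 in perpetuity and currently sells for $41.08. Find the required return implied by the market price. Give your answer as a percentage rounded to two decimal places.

4.58%

P = C/r ⇒ r = C/P = $1.88/$41.08 = 0.045764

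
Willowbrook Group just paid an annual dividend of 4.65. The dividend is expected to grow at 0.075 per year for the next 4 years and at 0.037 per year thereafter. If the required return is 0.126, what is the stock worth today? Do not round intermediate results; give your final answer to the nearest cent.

D_1 = 4.99875
D_2 = 5.37366
D_3 = 5.77668
D_4 = 6.20993
Terminal value at year 4: TV = D_4×(1+g_2)/(r−g_2) = 6.43970/0.089 = 72.35617
P_0 = D_1/(1+r)^1 + D_2/(1+r)^2 + D_3/(1+r)^3 + D_4/(1+r)^4 + TV/(1+r)^4
    = 4.43939 + 4.23831 + 4.04635 + 3.86308 + 45.01135 = 61.59847

61.60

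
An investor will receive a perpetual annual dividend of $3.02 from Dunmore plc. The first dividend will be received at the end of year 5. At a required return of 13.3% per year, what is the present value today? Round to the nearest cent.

Value at end of year 4: C / r = $3.02 / 0.133 = $22.7068
Discount to today: PV = $22.7068 / (1 + 0.133)^4 = $22.7068 / 1.647857 = $13.78

$13.78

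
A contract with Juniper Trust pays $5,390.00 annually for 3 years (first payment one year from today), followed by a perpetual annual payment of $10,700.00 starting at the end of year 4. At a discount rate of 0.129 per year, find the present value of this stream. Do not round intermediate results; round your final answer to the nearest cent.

$70386.70

PV of 3-year annuity: $5,390.00 × [1 − (1+0.129)^−3] / 0.129 = 12748.25335
Perpetuity value at year 3: $10,700.00 / 0.129 = 82945.73643
PV of perpetuity: 82945.73643 / (1+0.129)^3 = 57638.44313
Total PV = 12748.25335 + 57638.44313 = 70386.69649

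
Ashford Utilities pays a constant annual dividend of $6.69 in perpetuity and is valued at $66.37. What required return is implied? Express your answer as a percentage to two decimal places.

10.08%

P = C/r ⇒ r = C/P = $6.69/$66.37 = 0.100799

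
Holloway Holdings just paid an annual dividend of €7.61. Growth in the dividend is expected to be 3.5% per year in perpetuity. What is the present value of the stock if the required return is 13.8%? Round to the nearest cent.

€76.47

D₁ = D₀ × (1 + g) = €7.61 × 1.035 = €7.8764
Growing perpetuity: P = D₁ / (r − g) = €7.8764 / (0.138 − 0.035) = €76.47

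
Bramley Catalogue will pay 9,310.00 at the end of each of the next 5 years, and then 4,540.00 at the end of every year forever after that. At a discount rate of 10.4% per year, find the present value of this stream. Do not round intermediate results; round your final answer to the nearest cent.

61552.63

PV of 5-year annuity: 9,310.00 × [1 − (1+0.104)^−5] / 0.104 = 34934.52487
Perpetuity value at year 5: 4,540.00 / 0.104 = 43653.84615
PV of perpetuity: 43653.84615 / (1+0.104)^5 = 26618.10578
Total PV = 34934.52487 + 26618.10578 = 61552.63064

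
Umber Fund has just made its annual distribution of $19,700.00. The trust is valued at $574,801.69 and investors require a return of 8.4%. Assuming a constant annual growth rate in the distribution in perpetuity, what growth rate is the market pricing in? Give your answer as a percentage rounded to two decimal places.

4.81%

P = D₀(1+g)/(r−g) ⇒ P(r−g) = D₀(1+g) ⇒ g(P+D₀) = P·r − D₀
g = (P·r − D₀)/(P + D₀) = ($574,801.69×0.084 − $19,700.00) / ($574,801.69 + $19,700.00) = 0.048079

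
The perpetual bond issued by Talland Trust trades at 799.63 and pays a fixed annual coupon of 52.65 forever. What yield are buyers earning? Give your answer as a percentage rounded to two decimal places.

6.58%

P = C/r ⇒ r = C/P = 52.65/799.63 = 0.065843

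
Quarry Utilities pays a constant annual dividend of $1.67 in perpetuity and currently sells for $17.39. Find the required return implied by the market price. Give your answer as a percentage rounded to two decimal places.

P = C/r ⇒ r = C/P = $1.67/$17.39 = 0.096032

9.60%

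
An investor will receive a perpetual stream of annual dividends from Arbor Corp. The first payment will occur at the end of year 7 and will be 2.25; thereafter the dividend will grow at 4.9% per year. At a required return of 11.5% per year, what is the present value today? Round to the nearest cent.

17.74

Value at end of year 6: C₁ / (r − g) = 2.25 / (0.115 − 0.049) = 34.0909
Discount to today: PV = 34.0909 / (1 + 0.115)^6 = 34.0909 / 1.921539 = 17.74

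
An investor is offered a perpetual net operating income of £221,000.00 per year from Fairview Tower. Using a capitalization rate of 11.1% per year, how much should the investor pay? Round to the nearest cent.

£1990990.99

Level perpetuity: PV = C / r = £221,000.00 / 0.111 = £1,990,990.99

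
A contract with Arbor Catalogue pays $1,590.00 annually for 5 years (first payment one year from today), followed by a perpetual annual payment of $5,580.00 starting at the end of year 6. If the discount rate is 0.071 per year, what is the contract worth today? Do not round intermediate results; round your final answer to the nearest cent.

PV of 5-year annuity: $1,590.00 × [1 − (1+0.071)^−5] / 0.071 = 6501.89542
Perpetuity value at year 5: $5,580.00 / 0.071 = 78591.54930
PV of perpetuity: 78591.54930 / (1+0.071)^5 = 55773.57668
Total PV = 6501.89542 + 55773.57668 = 62275.47210

$62275.47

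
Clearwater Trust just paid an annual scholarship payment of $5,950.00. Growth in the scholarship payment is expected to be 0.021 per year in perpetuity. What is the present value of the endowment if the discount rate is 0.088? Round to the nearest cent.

$90670.90

D₁ = D₀ × (1 + g) = $5,950.00 × 1.021 = $6,074.9500
Growing perpetuity: P = D₁ / (r − g) = $6,074.9500 / (0.088 − 0.021) = $90,670.90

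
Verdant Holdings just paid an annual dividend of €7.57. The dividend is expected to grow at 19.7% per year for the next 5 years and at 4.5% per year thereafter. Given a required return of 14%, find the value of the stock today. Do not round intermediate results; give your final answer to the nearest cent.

D_1 = 9.06129
D_2 = 10.84636
D_3 = 12.98310
D_4 = 15.54077
D_5 = 18.60230
Terminal value at year 5: TV = D_5×(1+g_2)/(r−g_2) = 19.43940/0.095 = 204.62529
P_0 = D_1/(1+r)^1 + D_2/(1+r)^2 + D_3/(1+r)^3 + D_4/(1+r)^4 + D_5/(1+r)^5 + TV/(1+r)^5
    = 7.94850 + 8.34592 + 8.76322 + 9.20138 + 9.66145 + 106.27597 = 150.19645

€150.20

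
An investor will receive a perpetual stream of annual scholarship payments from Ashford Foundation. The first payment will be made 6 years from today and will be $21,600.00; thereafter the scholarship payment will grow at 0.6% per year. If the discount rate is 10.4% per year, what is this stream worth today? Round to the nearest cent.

Value at end of year 5: C₁ / (r − g) = $21,600.00 / (0.104 − 0.006) = $220,408.1633
Discount to today: PV = $220,408.1633 / (1 + 0.104)^5 = $220,408.1633 / 1.640006 = $134,394.75

$134394.75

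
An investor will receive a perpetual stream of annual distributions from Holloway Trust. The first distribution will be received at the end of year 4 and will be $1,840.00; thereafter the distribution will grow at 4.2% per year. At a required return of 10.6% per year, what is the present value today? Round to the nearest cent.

$21250.66

Value at end of year 3: C₁ / (r − g) = $1,840.00 / (0.106 − 0.042) = $28,750.0000
Discount to today: PV = $28,750.0000 / (1 + 0.106)^3 = $28,750.0000 / 1.352899 = $21,250.66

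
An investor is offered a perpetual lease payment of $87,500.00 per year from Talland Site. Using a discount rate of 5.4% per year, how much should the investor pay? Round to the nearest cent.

$1620370.37

Level perpetuity: PV = C / r = $87,500.00 / 0.054 = $1,620,370.37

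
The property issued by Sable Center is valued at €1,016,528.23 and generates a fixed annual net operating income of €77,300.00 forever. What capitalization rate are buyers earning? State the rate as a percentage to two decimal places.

P = C/r ⇒ r = C/P = €77,300.00/€1,016,528.23 = 0.076043

7.60%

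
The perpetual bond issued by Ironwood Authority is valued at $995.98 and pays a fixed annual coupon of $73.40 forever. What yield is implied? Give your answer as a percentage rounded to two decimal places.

P = C/r ⇒ r = C/P = $73.40/$995.98 = 0.073696

7.37%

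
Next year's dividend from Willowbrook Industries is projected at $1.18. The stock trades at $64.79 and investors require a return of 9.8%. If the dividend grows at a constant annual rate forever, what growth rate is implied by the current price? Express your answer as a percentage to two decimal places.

P = D₁/(r−g) ⇒ g = r − D₁/P = 0.098 − $1.18/$64.79 = 0.079787

7.98%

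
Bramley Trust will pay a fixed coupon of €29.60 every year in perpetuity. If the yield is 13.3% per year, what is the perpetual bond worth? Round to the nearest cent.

Level perpetuity: PV = C / r = €29.60 / 0.133 = €222.56

€222.56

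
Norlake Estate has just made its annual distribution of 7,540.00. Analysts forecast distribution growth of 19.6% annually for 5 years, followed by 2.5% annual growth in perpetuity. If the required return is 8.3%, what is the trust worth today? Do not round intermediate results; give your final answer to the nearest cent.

D_1 = 9017.84000
D_2 = 10785.33664
D_3 = 12899.26262
D_4 = 15427.51810
D_5 = 18451.31164
Terminal value at year 5: TV = D_5×(1+g_2)/(r−g_2) = 18912.59443/0.058 = 326079.21436
P_0 = D_1/(1+r)^1 + D_2/(1+r)^2 + D_3/(1+r)^3 + D_4/(1+r)^4 + D_5/(1+r)^5 + TV/(1+r)^5
    = 8326.72207 + 9195.53056 + 10154.99035 + 11214.55998 + 12384.68489 + 218867.27603 = 270143.76387

270143.76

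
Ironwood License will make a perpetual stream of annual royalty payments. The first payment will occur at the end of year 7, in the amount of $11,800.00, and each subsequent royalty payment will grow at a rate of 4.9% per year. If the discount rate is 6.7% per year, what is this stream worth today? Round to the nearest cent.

$444245.45

Value at end of year 6: C₁ / (r − g) = $11,800.00 / (0.067 − 0.049) = $655,555.5556
Discount to today: PV = $655,555.5556 / (1 + 0.067)^6 = $655,555.5556 / 1.475661 = $444,245.45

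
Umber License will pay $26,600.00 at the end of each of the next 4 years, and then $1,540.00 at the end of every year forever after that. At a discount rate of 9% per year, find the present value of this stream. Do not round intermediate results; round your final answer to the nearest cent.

PV of 4-year annuity: $26,600.00 × [1 − (1+0.09)^−4] / 0.09 = 86176.54873
Perpetuity value at year 4: $1,540.00 / 0.09 = 17111.11111
PV of perpetuity: 17111.11111 / (1+0.09)^4 = 12121.94250
Total PV = 86176.54873 + 12121.94250 = 98298.49123

$98298.49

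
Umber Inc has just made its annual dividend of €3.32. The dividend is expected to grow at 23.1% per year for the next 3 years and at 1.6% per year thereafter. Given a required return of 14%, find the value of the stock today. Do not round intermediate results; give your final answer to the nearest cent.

€45.89

D_1 = 4.08692
D_2 = 5.03100
D_3 = 6.19316
Terminal value at year 3: TV = D_3×(1+g_2)/(r−g_2) = 6.29225/0.124 = 50.74395
P_0 = D_1/(1+r)^1 + D_2/(1+r)^2 + D_3/(1+r)^3 + TV/(1+r)^3
    = 3.58502 + 3.87119 + 4.18021 + 34.25072 = 45.88713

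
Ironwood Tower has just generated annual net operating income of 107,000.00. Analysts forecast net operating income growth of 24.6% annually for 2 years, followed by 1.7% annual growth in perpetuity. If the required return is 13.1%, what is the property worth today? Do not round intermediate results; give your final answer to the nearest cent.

1406284.77

D_1 = 133322.00000
D_2 = 166119.21200
Terminal value at year 2: TV = D_2×(1+g_2)/(r−g_2) = 168943.23860/0.114 = 1481958.23337
P_0 = D_1/(1+r)^1 + D_2/(1+r)^2 + TV/(1+r)^2
    = 117879.75243 + 129865.75732 + 1158539.25610 = 1406284.76585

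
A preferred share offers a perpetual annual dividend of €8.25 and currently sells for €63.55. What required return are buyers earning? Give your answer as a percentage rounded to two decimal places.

12.98%

P = C/r ⇒ r = C/P = €8.25/€63.55 = 0.129819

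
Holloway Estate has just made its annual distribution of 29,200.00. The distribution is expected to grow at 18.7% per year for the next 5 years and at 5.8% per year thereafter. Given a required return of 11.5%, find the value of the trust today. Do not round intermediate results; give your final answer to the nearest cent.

917932.95

D_1 = 34660.40000
D_2 = 41141.89480
D_3 = 48835.42913
D_4 = 57967.65437
D_5 = 68807.60574
Terminal value at year 5: TV = D_5×(1+g_2)/(r−g_2) = 72798.44688/0.057 = 1277165.73466
P_0 = D_1/(1+r)^1 + D_2/(1+r)^2 + D_3/(1+r)^3 + D_4/(1+r)^4 + D_5/(1+r)^5 + TV/(1+r)^5
    = 31085.56054 + 33092.87925 + 35229.81853 + 37504.74852 + 39926.57981 + 741093.35865 = 917932.94530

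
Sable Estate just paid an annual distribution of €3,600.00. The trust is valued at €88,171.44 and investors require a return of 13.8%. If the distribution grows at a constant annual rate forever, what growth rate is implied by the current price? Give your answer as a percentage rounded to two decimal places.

9.34%

P = D₀(1+g)/(r−g) ⇒ P(r−g) = D₀(1+g) ⇒ g(P+D₀) = P·r − D₀
g = (P·r − D₀)/(P + D₀) = (€88,171.44×0.138 − €3,600.00) / (€88,171.44 + €3,600.00) = 0.093359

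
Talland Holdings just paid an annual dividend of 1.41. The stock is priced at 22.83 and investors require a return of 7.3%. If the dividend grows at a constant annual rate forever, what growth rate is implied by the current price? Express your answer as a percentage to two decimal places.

1.06%

P = D₀(1+g)/(r−g) ⇒ P(r−g) = D₀(1+g) ⇒ g(P+D₀) = P·r − D₀
g = (P·r − D₀)/(P + D₀) = (22.83×0.073 − 1.41) / (22.83 + 1.41) = 0.010585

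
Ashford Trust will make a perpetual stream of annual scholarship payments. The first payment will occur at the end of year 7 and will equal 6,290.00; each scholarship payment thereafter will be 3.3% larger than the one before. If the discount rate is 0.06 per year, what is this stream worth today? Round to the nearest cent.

Value at end of year 6: C₁ / (r − g) = 6,290.00 / (0.06 − 0.033) = 232,962.9630
Discount to today: PV = 232,962.9630 / (1 + 0.06)^6 = 232,962.9630 / 1.418519 = 164,229.70

164229.70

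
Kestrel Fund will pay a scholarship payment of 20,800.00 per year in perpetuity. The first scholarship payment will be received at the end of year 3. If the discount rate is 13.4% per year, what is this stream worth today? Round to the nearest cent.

120706.99

Value at end of year 2: C / r = 20,800.00 / 0.134 = 155,223.8806
Discount to today: PV = 155,223.8806 / (1 + 0.134)^2 = 155,223.8806 / 1.285956 = 120,706.99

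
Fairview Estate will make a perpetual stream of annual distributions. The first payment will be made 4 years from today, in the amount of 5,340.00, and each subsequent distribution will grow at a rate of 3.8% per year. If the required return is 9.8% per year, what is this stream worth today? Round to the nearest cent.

67233.08

Value at end of year 3: C₁ / (r − g) = 5,340.00 / (0.098 − 0.038) = 89,000.0000
Discount to today: PV = 89,000.0000 / (1 + 0.098)^3 = 89,000.0000 / 1.323753 = 67,233.08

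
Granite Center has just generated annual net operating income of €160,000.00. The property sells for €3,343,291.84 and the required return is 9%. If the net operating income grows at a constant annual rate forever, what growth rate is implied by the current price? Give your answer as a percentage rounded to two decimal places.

P = D₀(1+g)/(r−g) ⇒ P(r−g) = D₀(1+g) ⇒ g(P+D₀) = P·r − D₀
g = (P·r − D₀)/(P + D₀) = (€3,343,291.84×0.09 − €160,000.00) / (€3,343,291.84 + €160,000.00) = 0.040218

4.02%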